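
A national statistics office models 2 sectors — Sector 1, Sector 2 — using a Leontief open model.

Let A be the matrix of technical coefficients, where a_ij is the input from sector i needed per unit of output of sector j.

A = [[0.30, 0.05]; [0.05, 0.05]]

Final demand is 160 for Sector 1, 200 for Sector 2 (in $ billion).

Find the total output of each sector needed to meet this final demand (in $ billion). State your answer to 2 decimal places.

I − A =
  [   0.70    -0.05]
  [  -0.05     0.95]
det(I−A) = (0.70)(0.95) − (-0.05)(-0.05) = 0.6625
adj(I−A) = [[0.95, 0.05], [0.05, 0.70]]
(I − A)⁻¹ = adj(I−A) / det(I−A) ≈
  [   1.4340     0.0755]
  [   0.0755     1.0566]
x = (I − A)⁻¹ d = adj(I−A)·d / det(I−A), with det(I−A) = 0.6625:
  x_1 = (0.95·160 + 0.05·200) / 0.6625 = 162.00 / 0.6625 ≈ 244.53
  x_2 = (0.05·160 + 0.70·200) / 0.6625 = 148.00 / 0.6625 ≈ 223.40

x_1 = 244.53, x_2 = 223.40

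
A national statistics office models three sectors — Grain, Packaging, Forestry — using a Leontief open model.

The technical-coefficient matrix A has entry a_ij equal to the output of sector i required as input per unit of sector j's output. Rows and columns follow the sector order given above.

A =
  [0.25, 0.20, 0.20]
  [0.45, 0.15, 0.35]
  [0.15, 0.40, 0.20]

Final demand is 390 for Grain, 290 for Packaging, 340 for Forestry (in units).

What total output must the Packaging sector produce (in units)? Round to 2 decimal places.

x_2 = 1708.91

I − A =
  [   0.75    -0.20    -0.20]
  [  -0.45     0.85    -0.35]
  [  -0.15    -0.40     0.80]
Cofactors of I−A, C_ij = (−1)^(i+j)·(minor ij) (rows/columns in the sector order above):
  C_11 = (0.85)(0.80) − (-0.35)(-0.40) = 0.5400
  C_12 = −[(-0.45)(0.80) − (-0.35)(-0.15)] = 0.4125
  C_13 = (-0.45)(-0.40) − (0.85)(-0.15) = 0.3075
  C_21 = −[(-0.20)(0.80) − (-0.20)(-0.40)] = 0.2400
  C_22 = (0.75)(0.80) − (-0.20)(-0.15) = 0.5700
  C_23 = −[(0.75)(-0.40) − (-0.20)(-0.15)] = 0.3300
  C_31 = (-0.20)(-0.35) − (-0.20)(0.85) = 0.2400
  C_32 = −[(0.75)(-0.35) − (-0.20)(-0.45)] = 0.3525
  C_33 = (0.75)(0.85) − (-0.20)(-0.45) = 0.5475
det(I−A) = Σ_j (I−A)_1j·C_1j = (0.75)(0.5400) + (-0.20)(0.4125) + (-0.20)(0.3075) = 0.2610
adj(I−A) = Cᵀ =
  [ 0.5400   0.2400   0.2400]
  [ 0.4125   0.5700   0.3525]
  [ 0.3075   0.3300   0.5475]
(I − A)⁻¹ = adj(I−A) / det(I−A) ≈
  [   2.0690     0.9195     0.9195]
  [   1.5805     2.1839     1.3506]
  [   1.1782     1.2644     2.0977]
x = (I − A)⁻¹ d = adj(I−A)·d / det(I−A), with det(I−A) = 0.2610:
  x_1 = (0.5400·390 + 0.2400·290 + 0.2400·340) / 0.2610 = 361.80 / 0.2610 ≈ 1386.21
  x_2 = (0.4125·390 + 0.5700·290 + 0.3525·340) / 0.2610 = 446.025 / 0.2610 ≈ 1708.91
  x_3 = (0.3075·390 + 0.3300·290 + 0.5475·340) / 0.2610 = 401.775 / 0.2610 ≈ 1539.37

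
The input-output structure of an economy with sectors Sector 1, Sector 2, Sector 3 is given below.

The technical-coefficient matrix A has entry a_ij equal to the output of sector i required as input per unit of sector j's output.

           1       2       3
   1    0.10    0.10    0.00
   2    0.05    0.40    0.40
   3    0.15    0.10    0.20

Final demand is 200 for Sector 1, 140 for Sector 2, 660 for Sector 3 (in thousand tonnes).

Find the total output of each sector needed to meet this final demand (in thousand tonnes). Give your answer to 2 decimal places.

I − A =
  [   0.90    -0.10     0.00]
  [  -0.05     0.60    -0.40]
  [  -0.15    -0.10     0.80]
Cofactors of I−A, C_ij = (−1)^(i+j)·(minor ij) (rows/columns in the sector order above):
  C_11 = (0.60)(0.80) − (-0.40)(-0.10) = 0.4400
  C_12 = −[(-0.05)(0.80) − (-0.40)(-0.15)] = 0.1000
  C_13 = (-0.05)(-0.10) − (0.60)(-0.15) = 0.0950
  C_21 = −[(-0.10)(0.80) − (0.00)(-0.10)] = 0.0800
  C_22 = (0.90)(0.80) − (0.00)(-0.15) = 0.7200
  C_23 = −[(0.90)(-0.10) − (-0.10)(-0.15)] = 0.1050
  C_31 = (-0.10)(-0.40) − (0.00)(0.60) = 0.0400
  C_32 = −[(0.90)(-0.40) − (0.00)(-0.05)] = 0.3600
  C_33 = (0.90)(0.60) − (-0.10)(-0.05) = 0.5350
det(I−A) = Σ_j (I−A)_1j·C_1j = (0.90)(0.4400) + (-0.10)(0.1000) + (0.00)(0.0950) = 0.3860
adj(I−A) = Cᵀ =
  [ 0.4400   0.0800   0.0400]
  [ 0.1000   0.7200   0.3600]
  [ 0.0950   0.1050   0.5350]
(I − A)⁻¹ = adj(I−A) / det(I−A) ≈
  [   1.1399     0.2073     0.1036]
  [   0.2591     1.8653     0.9326]
  [   0.2461     0.2720     1.3860]
x = (I − A)⁻¹ d = adj(I−A)·d / det(I−A), with det(I−A) = 0.3860:
  x_1 = (0.4400·200 + 0.0800·140 + 0.0400·660) / 0.3860 = 125.60 / 0.3860 ≈ 325.39
  x_2 = (0.1000·200 + 0.7200·140 + 0.3600·660) / 0.3860 = 358.40 / 0.3860 ≈ 928.50
  x_3 = (0.0950·200 + 0.1050·140 + 0.5350·660) / 0.3860 = 386.80 / 0.3860 ≈ 1002.07

x_1 = 325.39, x_2 = 928.50, x_3 = 1002.07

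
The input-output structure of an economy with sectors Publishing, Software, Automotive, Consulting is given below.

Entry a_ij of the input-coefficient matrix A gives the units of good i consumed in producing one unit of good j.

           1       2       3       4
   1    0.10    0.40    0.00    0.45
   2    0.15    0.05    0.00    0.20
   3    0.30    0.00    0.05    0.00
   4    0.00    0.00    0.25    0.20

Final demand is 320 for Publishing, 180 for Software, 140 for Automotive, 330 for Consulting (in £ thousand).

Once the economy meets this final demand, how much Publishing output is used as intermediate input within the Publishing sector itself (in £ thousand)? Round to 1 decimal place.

I − A =
  [   0.90    -0.40     0.00    -0.45]
  [  -0.15     0.95     0.00    -0.20]
  [  -0.30     0.00     0.95     0.00]
  [   0.00     0.00    -0.25     0.80]
Compute the cofactors C_ij = (−1)^(i+j)·(3×3 minor ij) of I−A; the adjugate is their transpose:
adj(I−A) = Cᵀ =
  [ 0.722000   0.304000   0.126875   0.482125]
  [ 0.129000   0.650250   0.061875   0.235125]
  [ 0.228000   0.096000   0.636000   0.152250]
  [ 0.071250   0.030000   0.198750   0.755250]
det(I−A) = Σ_j (I−A)_1j·C_1j = (0.90)(0.722000) + (-0.40)(0.129000) + (0.00)(0.228000) + (-0.45)(0.071250) = 0.5661375
(I − A)⁻¹ = adj(I−A) / det(I−A) ≈
  [   1.2753     0.5370     0.2241     0.8516]
  [   0.2279     1.1486     0.1093     0.4153]
  [   0.4027     0.1696     1.1234     0.2689]
  [   0.1259     0.0530     0.3511     1.3340]
First solve x = (I − A)⁻¹ d = adj(I−A)·d / det(I−A); in particular x_1 = (0.722000·320 + 0.304000·180 + 0.126875·140 + 0.482125·330) / 0.5661375 = 462.62375 / 0.5661375 ≈ 817.158.
Intermediate flow from 1 to 1: z_11 = a_11 · x_1 = 0.10 × 462.62375 / 0.5661375 = 46.262375 / 0.5661375 ≈ 81.7.

z_11 = 81.7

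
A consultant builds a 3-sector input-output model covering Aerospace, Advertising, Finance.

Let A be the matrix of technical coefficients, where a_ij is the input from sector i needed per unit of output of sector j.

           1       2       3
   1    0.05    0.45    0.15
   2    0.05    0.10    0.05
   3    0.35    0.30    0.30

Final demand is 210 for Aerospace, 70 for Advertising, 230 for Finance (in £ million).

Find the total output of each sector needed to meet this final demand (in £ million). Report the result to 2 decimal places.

I − A =
  [   0.95    -0.45    -0.15]
  [  -0.05     0.90    -0.05]
  [  -0.35    -0.30     0.70]
Cofactors of I−A, C_ij = (−1)^(i+j)·(minor ij) (rows/columns in the sector order above):
  C_11 = (0.90)(0.70) − (-0.05)(-0.30) = 0.6150
  C_12 = −[(-0.05)(0.70) − (-0.05)(-0.35)] = 0.0525
  C_13 = (-0.05)(-0.30) − (0.90)(-0.35) = 0.3300
  C_21 = −[(-0.45)(0.70) − (-0.15)(-0.30)] = 0.3600
  C_22 = (0.95)(0.70) − (-0.15)(-0.35) = 0.6125
  C_23 = −[(0.95)(-0.30) − (-0.45)(-0.35)] = 0.4425
  C_31 = (-0.45)(-0.05) − (-0.15)(0.90) = 0.1575
  C_32 = −[(0.95)(-0.05) − (-0.15)(-0.05)] = 0.0550
  C_33 = (0.95)(0.90) − (-0.45)(-0.05) = 0.8325
det(I−A) = Σ_j (I−A)_1j·C_1j = (0.95)(0.6150) + (-0.45)(0.0525) + (-0.15)(0.3300) = 0.511125
adj(I−A) = Cᵀ =
  [ 0.6150   0.3600   0.1575]
  [ 0.0525   0.6125   0.0550]
  [ 0.3300   0.4425   0.8325]
(I − A)⁻¹ = adj(I−A) / det(I−A) ≈
  [   1.2032     0.7043     0.3081]
  [   0.1027     1.1983     0.1076]
  [   0.6456     0.8657     1.6288]
x = (I − A)⁻¹ d = adj(I−A)·d / det(I−A), with det(I−A) = 0.511125:
  x_1 = (0.6150·210 + 0.3600·70 + 0.1575·230) / 0.511125 = 190.575 / 0.511125 ≈ 372.85
  x_2 = (0.0525·210 + 0.6125·70 + 0.0550·230) / 0.511125 = 66.55 / 0.511125 ≈ 130.20
  x_3 = (0.3300·210 + 0.4425·70 + 0.8325·230) / 0.511125 = 291.75 / 0.511125 ≈ 570.80

x_1 = 372.85, x_2 = 130.20, x_3 = 570.80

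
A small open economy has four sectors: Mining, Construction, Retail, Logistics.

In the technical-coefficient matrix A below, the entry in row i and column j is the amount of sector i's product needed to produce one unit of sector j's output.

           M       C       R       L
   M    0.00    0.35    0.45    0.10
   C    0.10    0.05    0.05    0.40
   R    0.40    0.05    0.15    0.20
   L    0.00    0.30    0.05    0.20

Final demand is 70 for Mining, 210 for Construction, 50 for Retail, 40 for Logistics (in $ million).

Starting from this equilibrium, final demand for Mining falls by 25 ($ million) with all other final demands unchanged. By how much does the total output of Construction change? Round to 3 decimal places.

Δx_C = -6.118

I − A =
  [   1.00    -0.35    -0.45    -0.10]
  [  -0.10     0.95    -0.05    -0.40]
  [  -0.40    -0.05     0.85    -0.20]
  [   0.00    -0.30    -0.05     0.80]
Compute the cofactors C_ij = (−1)^(i+j)·(3×3 minor ij) of I−A; the adjugate is their transpose:
adj(I−A) = Cᵀ =
  [ 0.52850   0.30525   0.31525   0.29750]
  [ 0.09100   0.52400   0.09650   0.29750]
  [ 0.26600   0.22400   0.60900   0.29750]
  [ 0.05075   0.21050   0.07425   0.59500]
det(I−A) = Σ_j (I−A)_1j·C_1j = (1.00)(0.52850) + (-0.35)(0.09100) + (-0.45)(0.26600) + (-0.10)(0.05075) = 0.371875
(I − A)⁻¹ = adj(I−A) / det(I−A) ≈
  [   1.4212     0.8208     0.8477     0.8000]
  [   0.2447     1.4091     0.2595     0.8000]
  [   0.7153     0.6024     1.6376     0.8000]
  [   0.1365     0.5661     0.1997     1.6000]
Δx = (I − A)⁻¹ Δd with Δd having -25 in the Mining component and 0 elsewhere.
So Δx_C = L_CM · (-25), where L_CM = adj(I−A)_CM / det(I−A) = 0.09100 / 0.371875.
Δx_C = 0.09100 × (-25) / 0.371875 = -2.275 / 0.371875 ≈ -6.118.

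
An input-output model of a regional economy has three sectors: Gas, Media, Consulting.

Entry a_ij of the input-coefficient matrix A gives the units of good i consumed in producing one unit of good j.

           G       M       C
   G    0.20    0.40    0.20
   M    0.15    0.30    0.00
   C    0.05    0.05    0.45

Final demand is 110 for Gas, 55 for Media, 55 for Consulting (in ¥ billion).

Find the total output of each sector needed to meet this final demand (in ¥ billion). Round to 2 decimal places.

I − A =
  [   0.80    -0.40    -0.20]
  [  -0.15     0.70     0.00]
  [  -0.05    -0.05     0.55]
Cofactors of I−A, C_ij = (−1)^(i+j)·(minor ij) (rows/columns in the sector order above):
  C_11 = (0.70)(0.55) − (0.00)(-0.05) = 0.3850
  C_12 = −[(-0.15)(0.55) − (0.00)(-0.05)] = 0.0825
  C_13 = (-0.15)(-0.05) − (0.70)(-0.05) = 0.0425
  C_21 = −[(-0.40)(0.55) − (-0.20)(-0.05)] = 0.2300
  C_22 = (0.80)(0.55) − (-0.20)(-0.05) = 0.4300
  C_23 = −[(0.80)(-0.05) − (-0.40)(-0.05)] = 0.0600
  C_31 = (-0.40)(0.00) − (-0.20)(0.70) = 0.1400
  C_32 = −[(0.80)(0.00) − (-0.20)(-0.15)] = 0.0300
  C_33 = (0.80)(0.70) − (-0.40)(-0.15) = 0.5000
det(I−A) = Σ_j (I−A)_1j·C_1j = (0.80)(0.3850) + (-0.40)(0.0825) + (-0.20)(0.0425) = 0.2665
adj(I−A) = Cᵀ =
  [ 0.3850   0.2300   0.1400]
  [ 0.0825   0.4300   0.0300]
  [ 0.0425   0.0600   0.5000]
(I − A)⁻¹ = adj(I−A) / det(I−A) ≈
  [   1.4447     0.8630     0.5253]
  [   0.3096     1.6135     0.1126]
  [   0.1595     0.2251     1.8762]
x = (I − A)⁻¹ d = adj(I−A)·d / det(I−A), with det(I−A) = 0.2665:
  x_G = (0.3850·110 + 0.2300·55 + 0.1400·55) / 0.2665 = 62.70 / 0.2665 ≈ 235.27
  x_M = (0.0825·110 + 0.4300·55 + 0.0300·55) / 0.2665 = 34.375 / 0.2665 ≈ 128.99
  x_C = (0.0425·110 + 0.0600·55 + 0.5000·55) / 0.2665 = 35.475 / 0.2665 ≈ 133.11

x_G = 235.27, x_M = 128.99, x_C = 133.11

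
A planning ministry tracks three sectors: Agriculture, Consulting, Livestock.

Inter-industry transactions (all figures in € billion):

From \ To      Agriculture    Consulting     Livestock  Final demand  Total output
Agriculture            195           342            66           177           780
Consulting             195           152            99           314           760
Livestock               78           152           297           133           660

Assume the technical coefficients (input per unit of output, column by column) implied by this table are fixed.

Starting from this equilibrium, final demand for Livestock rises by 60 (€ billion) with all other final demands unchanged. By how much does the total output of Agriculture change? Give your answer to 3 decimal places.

Δx_1 = 39.181

Technical coefficients a_ij = z_ij / X_j:
  a_11 = 195/780 = 0.25, a_21 = 195/780 = 0.25, a_31 = 78/780 = 0.10
  a_12 = 342/760 = 0.45, a_22 = 152/760 = 0.20, a_32 = 152/760 = 0.20
  a_13 = 66/660 = 0.10, a_23 = 99/660 = 0.15, a_33 = 297/660 = 0.45
I − A =
  [   0.75    -0.45    -0.10]
  [  -0.25     0.80    -0.15]
  [  -0.10    -0.20     0.55]
Cofactors of I−A, C_ij = (−1)^(i+j)·(minor ij) (rows/columns in the sector order above):
  C_11 = (0.80)(0.55) − (-0.15)(-0.20) = 0.4100
  C_12 = −[(-0.25)(0.55) − (-0.15)(-0.10)] = 0.1525
  C_13 = (-0.25)(-0.20) − (0.80)(-0.10) = 0.1300
  C_21 = −[(-0.45)(0.55) − (-0.10)(-0.20)] = 0.2675
  C_22 = (0.75)(0.55) − (-0.10)(-0.10) = 0.4025
  C_23 = −[(0.75)(-0.20) − (-0.45)(-0.10)] = 0.1950
  C_31 = (-0.45)(-0.15) − (-0.10)(0.80) = 0.1475
  C_32 = −[(0.75)(-0.15) − (-0.10)(-0.25)] = 0.1375
  C_33 = (0.75)(0.80) − (-0.45)(-0.25) = 0.4875
det(I−A) = Σ_j (I−A)_1j·C_1j = (0.75)(0.4100) + (-0.45)(0.1525) + (-0.10)(0.1300) = 0.225875
adj(I−A) = Cᵀ =
  [ 0.4100   0.2675   0.1475]
  [ 0.1525   0.4025   0.1375]
  [ 0.1300   0.1950   0.4875]
(I − A)⁻¹ = adj(I−A) / det(I−A) ≈
  [   1.8152     1.1843     0.6530]
  [   0.6752     1.7820     0.6087]
  [   0.5755     0.8633     2.1583]
Δx = (I − A)⁻¹ Δd with Δd having +60 in the Livestock component and 0 elsewhere.
So Δx_1 = L_13 · (+60), where L_13 = adj(I−A)_13 / det(I−A) = 0.1475 / 0.225875.
Δx_1 = 0.1475 × (+60) / 0.225875 = 8.85 / 0.225875 ≈ 39.181.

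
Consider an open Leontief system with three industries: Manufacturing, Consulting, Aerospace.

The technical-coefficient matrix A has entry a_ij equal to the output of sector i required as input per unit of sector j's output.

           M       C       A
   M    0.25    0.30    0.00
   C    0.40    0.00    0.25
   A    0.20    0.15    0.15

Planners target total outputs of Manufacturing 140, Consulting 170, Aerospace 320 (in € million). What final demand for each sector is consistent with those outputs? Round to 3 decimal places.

I − A =
  [   0.75    -0.30     0.00]
  [  -0.40     1.00    -0.25]
  [  -0.20    -0.15     0.85]
d = (I − A) x:
  d_M = (+0.75)·140 + (-0.30)·170 + (+0.00)·320 = 54.000
  d_C = (-0.40)·140 + (+1.00)·170 + (-0.25)·320 = 34.000
  d_A = (-0.20)·140 + (-0.15)·170 + (+0.85)·320 = 218.500

d_M = 54.000, d_C = 34.000, d_A = 218.500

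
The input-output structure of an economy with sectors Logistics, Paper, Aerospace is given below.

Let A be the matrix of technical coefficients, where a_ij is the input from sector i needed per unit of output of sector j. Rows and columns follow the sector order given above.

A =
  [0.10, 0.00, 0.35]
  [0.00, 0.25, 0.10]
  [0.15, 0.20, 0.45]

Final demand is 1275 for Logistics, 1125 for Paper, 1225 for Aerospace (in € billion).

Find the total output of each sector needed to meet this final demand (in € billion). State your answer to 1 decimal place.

I − A =
  [   0.90     0.00    -0.35]
  [   0.00     0.75    -0.10]
  [  -0.15    -0.20     0.55]
Cofactors of I−A, C_ij = (−1)^(i+j)·(minor ij) (rows/columns in the sector order above):
  C_11 = (0.75)(0.55) − (-0.10)(-0.20) = 0.3925
  C_12 = −[(0.00)(0.55) − (-0.10)(-0.15)] = 0.0150
  C_13 = (0.00)(-0.20) − (0.75)(-0.15) = 0.1125
  C_21 = −[(0.00)(0.55) − (-0.35)(-0.20)] = 0.0700
  C_22 = (0.90)(0.55) − (-0.35)(-0.15) = 0.4425
  C_23 = −[(0.90)(-0.20) − (0.00)(-0.15)] = 0.1800
  C_31 = (0.00)(-0.10) − (-0.35)(0.75) = 0.2625
  C_32 = −[(0.90)(-0.10) − (-0.35)(0.00)] = 0.0900
  C_33 = (0.90)(0.75) − (0.00)(0.00) = 0.6750
det(I−A) = Σ_j (I−A)_1j·C_1j = (0.90)(0.3925) + (0.00)(0.0150) + (-0.35)(0.1125) = 0.313875
adj(I−A) = Cᵀ =
  [ 0.3925   0.0700   0.2625]
  [ 0.0150   0.4425   0.0900]
  [ 0.1125   0.1800   0.6750]
(I − A)⁻¹ = adj(I−A) / det(I−A) ≈
  [   1.2505     0.2230     0.8363]
  [   0.0478     1.4098     0.2867]
  [   0.3584     0.5735     2.1505]
x = (I − A)⁻¹ d = adj(I−A)·d / det(I−A), with det(I−A) = 0.313875:
  x_1 = (0.3925·1275 + 0.0700·1125 + 0.2625·1225) / 0.313875 = 900.75 / 0.313875 ≈ 2869.8
  x_2 = (0.0150·1275 + 0.4425·1125 + 0.0900·1225) / 0.313875 = 627.1875 / 0.313875 ≈ 1998.2
  x_3 = (0.1125·1275 + 0.1800·1125 + 0.6750·1225) / 0.313875 = 1172.8125 / 0.313875 ≈ 3736.6

x_1 = 2869.8, x_2 = 1998.2, x_3 = 3736.6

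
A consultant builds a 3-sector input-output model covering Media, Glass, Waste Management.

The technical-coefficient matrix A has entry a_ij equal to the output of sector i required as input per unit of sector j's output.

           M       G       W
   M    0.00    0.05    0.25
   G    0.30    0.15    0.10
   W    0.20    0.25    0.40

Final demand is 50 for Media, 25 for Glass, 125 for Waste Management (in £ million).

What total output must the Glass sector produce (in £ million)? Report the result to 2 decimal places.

I − A =
  [   1.00    -0.05    -0.25]
  [  -0.30     0.85    -0.10]
  [  -0.20    -0.25     0.60]
Cofactors of I−A, C_ij = (−1)^(i+j)·(minor ij) (rows/columns in the sector order above):
  C_11 = (0.85)(0.60) − (-0.10)(-0.25) = 0.4850
  C_12 = −[(-0.30)(0.60) − (-0.10)(-0.20)] = 0.2000
  C_13 = (-0.30)(-0.25) − (0.85)(-0.20) = 0.2450
  C_21 = −[(-0.05)(0.60) − (-0.25)(-0.25)] = 0.0925
  C_22 = (1.00)(0.60) − (-0.25)(-0.20) = 0.5500
  C_23 = −[(1.00)(-0.25) − (-0.05)(-0.20)] = 0.2600
  C_31 = (-0.05)(-0.10) − (-0.25)(0.85) = 0.2175
  C_32 = −[(1.00)(-0.10) − (-0.25)(-0.30)] = 0.1750
  C_33 = (1.00)(0.85) − (-0.05)(-0.30) = 0.8350
det(I−A) = Σ_j (I−A)_1j·C_1j = (1.00)(0.4850) + (-0.05)(0.2000) + (-0.25)(0.2450) = 0.41375
adj(I−A) = Cᵀ =
  [ 0.4850   0.0925   0.2175]
  [ 0.2000   0.5500   0.1750]
  [ 0.2450   0.2600   0.8350]
(I − A)⁻¹ = adj(I−A) / det(I−A) ≈
  [   1.1722     0.2236     0.5257]
  [   0.4834     1.3293     0.4230]
  [   0.5921     0.6284     2.0181]
x = (I − A)⁻¹ d = adj(I−A)·d / det(I−A), with det(I−A) = 0.41375:
  x_M = (0.4850·50 + 0.0925·25 + 0.2175·125) / 0.41375 = 53.75 / 0.41375 ≈ 129.91
  x_G = (0.2000·50 + 0.5500·25 + 0.1750·125) / 0.41375 = 45.625 / 0.41375 ≈ 110.27
  x_W = (0.2450·50 + 0.2600·25 + 0.8350·125) / 0.41375 = 123.125 / 0.41375 ≈ 297.58

x_G = 110.27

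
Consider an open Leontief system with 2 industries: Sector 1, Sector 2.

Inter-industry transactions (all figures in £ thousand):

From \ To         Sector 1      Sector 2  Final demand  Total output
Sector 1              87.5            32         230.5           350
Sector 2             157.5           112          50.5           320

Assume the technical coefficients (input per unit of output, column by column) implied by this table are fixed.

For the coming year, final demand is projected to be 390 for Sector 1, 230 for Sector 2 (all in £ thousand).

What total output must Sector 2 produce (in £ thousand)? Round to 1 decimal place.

x_2 = 786.4

Technical coefficients a_ij = z_ij / X_j:
  a_11 = 87.5/350 = 0.25, a_21 = 157.5/350 = 0.45
  a_12 = 32/320 = 0.10, a_22 = 112/320 = 0.35
I − A =
  [   0.75    -0.10]
  [  -0.45     0.65]
det(I−A) = (0.75)(0.65) − (-0.10)(-0.45) = 0.4425
adj(I−A) = [[0.65, 0.10], [0.45, 0.75]]
(I − A)⁻¹ = adj(I−A) / det(I−A) ≈
  [   1.4689     0.2260]
  [   1.0169     1.6949]
x = (I − A)⁻¹ d = adj(I−A)·d / det(I−A), with det(I−A) = 0.4425:
  x_1 = (0.65·390 + 0.10·230) / 0.4425 = 276.50 / 0.4425 ≈ 624.9
  x_2 = (0.45·390 + 0.75·230) / 0.4425 = 348.00 / 0.4425 ≈ 786.4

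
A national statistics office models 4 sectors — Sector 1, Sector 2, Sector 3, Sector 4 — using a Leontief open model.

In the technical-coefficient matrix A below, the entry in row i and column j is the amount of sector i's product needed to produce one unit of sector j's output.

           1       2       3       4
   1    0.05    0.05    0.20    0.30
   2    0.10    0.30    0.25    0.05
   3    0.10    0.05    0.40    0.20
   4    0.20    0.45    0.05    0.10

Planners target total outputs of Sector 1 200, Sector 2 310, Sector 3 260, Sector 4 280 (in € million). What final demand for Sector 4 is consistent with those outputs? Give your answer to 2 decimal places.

d_4 = 59.50

I − A =
  [   0.95    -0.05    -0.20    -0.30]
  [  -0.10     0.70    -0.25    -0.05]
  [  -0.10    -0.05     0.60    -0.20]
  [  -0.20    -0.45    -0.05     0.90]
d = (I − A) x:
  d_1 = (+0.95)·200 + (-0.05)·310 + (-0.20)·260 + (-0.30)·280 = 38.50
  d_2 = (-0.10)·200 + (+0.70)·310 + (-0.25)·260 + (-0.05)·280 = 118.00
  d_3 = (-0.10)·200 + (-0.05)·310 + (+0.60)·260 + (-0.20)·280 = 64.50
  d_4 = (-0.20)·200 + (-0.45)·310 + (-0.05)·260 + (+0.90)·280 = 59.50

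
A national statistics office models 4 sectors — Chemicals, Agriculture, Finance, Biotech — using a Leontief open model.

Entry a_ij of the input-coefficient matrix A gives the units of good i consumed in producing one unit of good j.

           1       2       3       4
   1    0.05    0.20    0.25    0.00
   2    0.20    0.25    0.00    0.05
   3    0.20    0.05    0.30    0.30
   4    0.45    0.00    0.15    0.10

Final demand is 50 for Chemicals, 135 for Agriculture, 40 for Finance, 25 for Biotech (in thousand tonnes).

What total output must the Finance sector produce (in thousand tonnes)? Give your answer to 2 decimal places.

I − A =
  [   0.95    -0.20    -0.25     0.00]
  [  -0.20     0.75     0.00    -0.05]
  [  -0.20    -0.05     0.70    -0.30]
  [  -0.45     0.00    -0.15     0.90]
Compute the cofactors C_ij = (−1)^(i+j)·(3×3 minor ij) of I−A; the adjugate is their transpose:
adj(I−A) = Cᵀ =
  [ 0.438375   0.128250   0.170250   0.063875]
  [ 0.134250   0.477000   0.057750   0.045750]
  [ 0.246375   0.105750   0.600750   0.206125]
  [ 0.260250   0.081750   0.185250   0.430750]
det(I−A) = Σ_j (I−A)_1j·C_1j = (0.95)(0.438375) + (-0.20)(0.134250) + (-0.25)(0.246375) + (0.00)(0.260250) = 0.3280125
(I − A)⁻¹ = adj(I−A) / det(I−A) ≈
  [   1.3365     0.3910     0.5190     0.1947]
  [   0.4093     1.4542     0.1761     0.1395]
  [   0.7511     0.3224     1.8315     0.6284]
  [   0.7934     0.2492     0.5648     1.3132]
x = (I − A)⁻¹ d = adj(I−A)·d / det(I−A), with det(I−A) = 0.3280125:
  x_1 = (0.438375·50 + 0.128250·135 + 0.170250·40 + 0.063875·25) / 0.3280125 = 47.639375 / 0.3280125 ≈ 145.24
  x_2 = (0.134250·50 + 0.477000·135 + 0.057750·40 + 0.045750·25) / 0.3280125 = 74.56125 / 0.3280125 ≈ 227.31
  x_3 = (0.246375·50 + 0.105750·135 + 0.600750·40 + 0.206125·25) / 0.3280125 = 55.778125 / 0.3280125 ≈ 170.05
  x_4 = (0.260250·50 + 0.081750·135 + 0.185250·40 + 0.430750·25) / 0.3280125 = 42.2275 / 0.3280125 ≈ 128.74

x_3 = 170.05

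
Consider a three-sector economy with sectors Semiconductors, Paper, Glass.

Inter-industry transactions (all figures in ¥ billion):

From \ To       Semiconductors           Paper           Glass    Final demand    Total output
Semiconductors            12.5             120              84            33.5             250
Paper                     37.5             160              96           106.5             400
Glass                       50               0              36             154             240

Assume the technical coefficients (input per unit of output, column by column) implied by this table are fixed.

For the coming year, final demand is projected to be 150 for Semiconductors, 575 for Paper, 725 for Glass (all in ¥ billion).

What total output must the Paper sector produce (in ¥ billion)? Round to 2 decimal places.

x_2 = 2021.70

Technical coefficients a_ij = z_ij / X_j:
  a_11 = 12.5/250 = 0.05, a_21 = 37.5/250 = 0.15, a_31 = 50/250 = 0.20
  a_12 = 120/400 = 0.30, a_22 = 160/400 = 0.40, a_32 = 0/400 = 0.00
  a_13 = 84/240 = 0.35, a_23 = 96/240 = 0.40, a_33 = 36/240 = 0.15
I − A =
  [   0.95    -0.30    -0.35]
  [  -0.15     0.60    -0.40]
  [  -0.20     0.00     0.85]
Cofactors of I−A, C_ij = (−1)^(i+j)·(minor ij) (rows/columns in the sector order above):
  C_11 = (0.60)(0.85) − (-0.40)(0.00) = 0.5100
  C_12 = −[(-0.15)(0.85) − (-0.40)(-0.20)] = 0.2075
  C_13 = (-0.15)(0.00) − (0.60)(-0.20) = 0.1200
  C_21 = −[(-0.30)(0.85) − (-0.35)(0.00)] = 0.2550
  C_22 = (0.95)(0.85) − (-0.35)(-0.20) = 0.7375
  C_23 = −[(0.95)(0.00) − (-0.30)(-0.20)] = 0.0600
  C_31 = (-0.30)(-0.40) − (-0.35)(0.60) = 0.3300
  C_32 = −[(0.95)(-0.40) − (-0.35)(-0.15)] = 0.4325
  C_33 = (0.95)(0.60) − (-0.30)(-0.15) = 0.5250
det(I−A) = Σ_j (I−A)_1j·C_1j = (0.95)(0.5100) + (-0.30)(0.2075) + (-0.35)(0.1200) = 0.38025
adj(I−A) = Cᵀ =
  [ 0.5100   0.2550   0.3300]
  [ 0.2075   0.7375   0.4325]
  [ 0.1200   0.0600   0.5250]
(I − A)⁻¹ = adj(I−A) / det(I−A) ≈
  [   1.3412     0.6706     0.8679]
  [   0.5457     1.9395     1.1374]
  [   0.3156     0.1578     1.3807]
x = (I − A)⁻¹ d = adj(I−A)·d / det(I−A), with det(I−A) = 0.38025:
  x_1 = (0.5100·150 + 0.2550·575 + 0.3300·725) / 0.38025 = 462.375 / 0.38025 ≈ 1215.98
  x_2 = (0.2075·150 + 0.7375·575 + 0.4325·725) / 0.38025 = 768.75 / 0.38025 ≈ 2021.70
  x_3 = (0.1200·150 + 0.0600·575 + 0.5250·725) / 0.38025 = 433.125 / 0.38025 ≈ 1139.05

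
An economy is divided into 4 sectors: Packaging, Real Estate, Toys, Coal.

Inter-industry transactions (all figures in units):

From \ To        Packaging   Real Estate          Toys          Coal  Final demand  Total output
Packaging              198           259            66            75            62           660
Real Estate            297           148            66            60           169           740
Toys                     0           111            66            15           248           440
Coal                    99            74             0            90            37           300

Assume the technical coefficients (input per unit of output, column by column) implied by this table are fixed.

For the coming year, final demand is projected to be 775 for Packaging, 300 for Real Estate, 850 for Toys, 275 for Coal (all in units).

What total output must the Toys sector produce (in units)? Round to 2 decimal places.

x_T = 1640.67

Technical coefficients a_ij = z_ij / X_j:
  a_PP = 198/660 = 0.30, a_RP = 297/660 = 0.45, a_TP = 0/660 = 0.00, a_CP = 99/660 = 0.15
  a_PR = 259/740 = 0.35, a_RR = 148/740 = 0.20, a_TR = 111/740 = 0.15, a_CR = 74/740 = 0.10
  a_PT = 66/440 = 0.15, a_RT = 66/440 = 0.15, a_TT = 66/440 = 0.15, a_CT = 0/440 = 0.00
  a_PC = 75/300 = 0.25, a_RC = 60/300 = 0.20, a_TC = 15/300 = 0.05, a_CC = 90/300 = 0.30
I − A =
  [   0.70    -0.35    -0.15    -0.25]
  [  -0.45     0.80    -0.15    -0.20]
  [   0.00    -0.15     0.85    -0.05]
  [  -0.15    -0.10     0.00     0.70]
Compute the cofactors C_ij = (−1)^(i+j)·(3×3 minor ij) of I−A; the adjugate is their transpose:
adj(I−A) = Cᵀ =
  [ 0.442500   0.246000   0.121500   0.237000]
  [ 0.294375   0.383500   0.119625   0.223250]
  [ 0.060000   0.074000   0.216000   0.058000]
  [ 0.136875   0.107500   0.043125   0.316250]
det(I−A) = Σ_j (I−A)_1j·C_1j = (0.70)(0.442500) + (-0.35)(0.294375) + (-0.15)(0.060000) + (-0.25)(0.136875) = 0.1635
(I − A)⁻¹ = adj(I−A) / det(I−A) ≈
  [   2.7064     1.5046     0.7431     1.4495]
  [   1.8005     2.3456     0.7317     1.3654]
  [   0.3670     0.4526     1.3211     0.3547]
  [   0.8372     0.6575     0.2638     1.9343]
x = (I − A)⁻¹ d = adj(I−A)·d / det(I−A), with det(I−A) = 0.1635:
  x_P = (0.442500·775 + 0.246000·300 + 0.121500·850 + 0.237000·275) / 0.1635 = 585.1875 / 0.1635 ≈ 3579.13
  x_R = (0.294375·775 + 0.383500·300 + 0.119625·850 + 0.223250·275) / 0.1635 = 506.265625 / 0.1635 ≈ 3096.43
  x_T = (0.060000·775 + 0.074000·300 + 0.216000·850 + 0.058000·275) / 0.1635 = 268.25 / 0.1635 ≈ 1640.67
  x_C = (0.136875·775 + 0.107500·300 + 0.043125·850 + 0.316250·275) / 0.1635 = 261.953125 / 0.1635 ≈ 1602.16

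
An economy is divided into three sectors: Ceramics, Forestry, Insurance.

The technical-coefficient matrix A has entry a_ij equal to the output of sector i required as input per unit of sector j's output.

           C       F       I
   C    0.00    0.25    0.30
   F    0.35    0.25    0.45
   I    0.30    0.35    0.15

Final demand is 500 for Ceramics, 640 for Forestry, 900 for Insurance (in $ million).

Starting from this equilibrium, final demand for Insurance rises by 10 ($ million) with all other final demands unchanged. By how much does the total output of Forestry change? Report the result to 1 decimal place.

I − A =
  [   1.00    -0.25    -0.30]
  [  -0.35     0.75    -0.45]
  [  -0.30    -0.35     0.85]
Cofactors of I−A, C_ij = (−1)^(i+j)·(minor ij) (rows/columns in the sector order above):
  C_11 = (0.75)(0.85) − (-0.45)(-0.35) = 0.4800
  C_12 = −[(-0.35)(0.85) − (-0.45)(-0.30)] = 0.4325
  C_13 = (-0.35)(-0.35) − (0.75)(-0.30) = 0.3475
  C_21 = −[(-0.25)(0.85) − (-0.30)(-0.35)] = 0.3175
  C_22 = (1.00)(0.85) − (-0.30)(-0.30) = 0.7600
  C_23 = −[(1.00)(-0.35) − (-0.25)(-0.30)] = 0.4250
  C_31 = (-0.25)(-0.45) − (-0.30)(0.75) = 0.3375
  C_32 = −[(1.00)(-0.45) − (-0.30)(-0.35)] = 0.5550
  C_33 = (1.00)(0.75) − (-0.25)(-0.35) = 0.6625
det(I−A) = Σ_j (I−A)_1j·C_1j = (1.00)(0.4800) + (-0.25)(0.4325) + (-0.30)(0.3475) = 0.267625
adj(I−A) = Cᵀ =
  [ 0.4800   0.3175   0.3375]
  [ 0.4325   0.7600   0.5550]
  [ 0.3475   0.4250   0.6625]
(I − A)⁻¹ = adj(I−A) / det(I−A) ≈
  [   1.7936     1.1864     1.2611]
  [   1.6161     2.8398     2.0738]
  [   1.2985     1.5880     2.4755]
Δx = (I − A)⁻¹ Δd with Δd having +10 in the Insurance component and 0 elsewhere.
So Δx_F = L_FI · (+10), where L_FI = adj(I−A)_FI / det(I−A) = 0.5550 / 0.267625.
Δx_F = 0.5550 × (+10) / 0.267625 = 5.55 / 0.267625 ≈ 20.7.

Δx_F = 20.7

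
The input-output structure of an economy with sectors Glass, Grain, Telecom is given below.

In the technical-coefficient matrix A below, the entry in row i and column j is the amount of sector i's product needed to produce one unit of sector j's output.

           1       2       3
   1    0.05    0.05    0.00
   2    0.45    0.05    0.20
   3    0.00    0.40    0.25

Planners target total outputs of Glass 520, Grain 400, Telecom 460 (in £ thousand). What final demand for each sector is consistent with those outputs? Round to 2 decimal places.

I − A =
  [   0.95    -0.05     0.00]
  [  -0.45     0.95    -0.20]
  [   0.00    -0.40     0.75]
d = (I − A) x:
  d_1 = (+0.95)·520 + (-0.05)·400 + (+0.00)·460 = 474.00
  d_2 = (-0.45)·520 + (+0.95)·400 + (-0.20)·460 = 54.00
  d_3 = (+0.00)·520 + (-0.40)·400 + (+0.75)·460 = 185.00

d_1 = 474.00, d_2 = 54.00, d_3 = 185.00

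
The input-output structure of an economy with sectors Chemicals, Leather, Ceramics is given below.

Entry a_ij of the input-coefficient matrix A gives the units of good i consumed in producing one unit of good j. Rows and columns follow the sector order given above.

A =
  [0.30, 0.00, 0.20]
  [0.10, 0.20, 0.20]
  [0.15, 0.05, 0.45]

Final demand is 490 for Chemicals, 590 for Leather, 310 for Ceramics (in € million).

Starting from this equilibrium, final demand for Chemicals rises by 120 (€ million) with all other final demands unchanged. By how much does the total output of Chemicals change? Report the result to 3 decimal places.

I − A =
  [   0.70     0.00    -0.20]
  [  -0.10     0.80    -0.20]
  [  -0.15    -0.05     0.55]
Cofactors of I−A, C_ij = (−1)^(i+j)·(minor ij) (rows/columns in the sector order above):
  C_11 = (0.80)(0.55) − (-0.20)(-0.05) = 0.4300
  C_12 = −[(-0.10)(0.55) − (-0.20)(-0.15)] = 0.0850
  C_13 = (-0.10)(-0.05) − (0.80)(-0.15) = 0.1250
  C_21 = −[(0.00)(0.55) − (-0.20)(-0.05)] = 0.0100
  C_22 = (0.70)(0.55) − (-0.20)(-0.15) = 0.3550
  C_23 = −[(0.70)(-0.05) − (0.00)(-0.15)] = 0.0350
  C_31 = (0.00)(-0.20) − (-0.20)(0.80) = 0.1600
  C_32 = −[(0.70)(-0.20) − (-0.20)(-0.10)] = 0.1600
  C_33 = (0.70)(0.80) − (0.00)(-0.10) = 0.5600
det(I−A) = Σ_j (I−A)_1j·C_1j = (0.70)(0.4300) + (0.00)(0.0850) + (-0.20)(0.1250) = 0.2760
adj(I−A) = Cᵀ =
  [ 0.4300   0.0100   0.1600]
  [ 0.0850   0.3550   0.1600]
  [ 0.1250   0.0350   0.5600]
(I − A)⁻¹ = adj(I−A) / det(I−A) ≈
  [   1.5580     0.0362     0.5797]
  [   0.3080     1.2862     0.5797]
  [   0.4529     0.1268     2.0290]
Δx = (I − A)⁻¹ Δd with Δd having +120 in the Chemicals component and 0 elsewhere.
So Δx_1 = L_11 · (+120), where L_11 = adj(I−A)_11 / det(I−A) = 0.4300 / 0.2760.
Δx_1 = 0.4300 × (+120) / 0.2760 = 51.60 / 0.2760 ≈ 186.957.

Δx_1 = 186.957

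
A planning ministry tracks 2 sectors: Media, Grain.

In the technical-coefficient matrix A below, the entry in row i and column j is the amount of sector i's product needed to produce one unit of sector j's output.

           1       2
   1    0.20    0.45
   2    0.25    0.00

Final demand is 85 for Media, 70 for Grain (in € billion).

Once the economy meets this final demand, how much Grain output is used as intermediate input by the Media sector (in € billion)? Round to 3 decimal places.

I − A =
  [   0.80    -0.45]
  [  -0.25     1.00]
det(I−A) = (0.80)(1.00) − (-0.45)(-0.25) = 0.6875
adj(I−A) = [[1.00, 0.45], [0.25, 0.80]]
(I − A)⁻¹ = adj(I−A) / det(I−A) ≈
  [   1.4545     0.6545]
  [   0.3636     1.1636]
First solve x = (I − A)⁻¹ d = adj(I−A)·d / det(I−A); in particular x_1 = (1.00·85 + 0.45·70) / 0.6875 = 116.50 / 0.6875 ≈ 169.45455.
Intermediate flow from 2 to 1: z_21 = a_21 · x_1 = 0.25 × 116.50 / 0.6875 = 29.125 / 0.6875 ≈ 42.364.

z_21 = 42.364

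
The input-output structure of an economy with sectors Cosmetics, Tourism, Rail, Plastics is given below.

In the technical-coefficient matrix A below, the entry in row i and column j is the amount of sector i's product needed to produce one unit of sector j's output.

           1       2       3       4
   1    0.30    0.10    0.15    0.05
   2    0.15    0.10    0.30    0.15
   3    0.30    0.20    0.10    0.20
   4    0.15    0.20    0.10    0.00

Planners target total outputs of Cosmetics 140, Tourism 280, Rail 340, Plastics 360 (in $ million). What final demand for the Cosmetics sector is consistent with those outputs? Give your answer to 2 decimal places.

d_1 = 1.00

I − A =
  [   0.70    -0.10    -0.15    -0.05]
  [  -0.15     0.90    -0.30    -0.15]
  [  -0.30    -0.20     0.90    -0.20]
  [  -0.15    -0.20    -0.10     1.00]
d = (I − A) x:
  d_1 = (+0.70)·140 + (-0.10)·280 + (-0.15)·340 + (-0.05)·360 = 1.00
  d_2 = (-0.15)·140 + (+0.90)·280 + (-0.30)·340 + (-0.15)·360 = 75.00
  d_3 = (-0.30)·140 + (-0.20)·280 + (+0.90)·340 + (-0.20)·360 = 136.00
  d_4 = (-0.15)·140 + (-0.20)·280 + (-0.10)·340 + (+1.00)·360 = 249.00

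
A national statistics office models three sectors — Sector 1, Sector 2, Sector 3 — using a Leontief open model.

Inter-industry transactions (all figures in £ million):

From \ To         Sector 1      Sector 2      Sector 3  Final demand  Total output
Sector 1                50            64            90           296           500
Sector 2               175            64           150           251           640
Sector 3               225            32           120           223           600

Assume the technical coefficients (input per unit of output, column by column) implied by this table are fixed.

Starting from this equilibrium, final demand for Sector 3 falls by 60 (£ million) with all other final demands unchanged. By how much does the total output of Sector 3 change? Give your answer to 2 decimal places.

Technical coefficients a_ij = z_ij / X_j:
  a_11 = 50/500 = 0.10, a_21 = 175/500 = 0.35, a_31 = 225/500 = 0.45
  a_12 = 64/640 = 0.10, a_22 = 64/640 = 0.10, a_32 = 32/640 = 0.05
  a_13 = 90/600 = 0.15, a_23 = 150/600 = 0.25, a_33 = 120/600 = 0.20
I − A =
  [   0.90    -0.10    -0.15]
  [  -0.35     0.90    -0.25]
  [  -0.45    -0.05     0.80]
Cofactors of I−A, C_ij = (−1)^(i+j)·(minor ij) (rows/columns in the sector order above):
  C_11 = (0.90)(0.80) − (-0.25)(-0.05) = 0.7075
  C_12 = −[(-0.35)(0.80) − (-0.25)(-0.45)] = 0.3925
  C_13 = (-0.35)(-0.05) − (0.90)(-0.45) = 0.4225
  C_21 = −[(-0.10)(0.80) − (-0.15)(-0.05)] = 0.0875
  C_22 = (0.90)(0.80) − (-0.15)(-0.45) = 0.6525
  C_23 = −[(0.90)(-0.05) − (-0.10)(-0.45)] = 0.0900
  C_31 = (-0.10)(-0.25) − (-0.15)(0.90) = 0.1600
  C_32 = −[(0.90)(-0.25) − (-0.15)(-0.35)] = 0.2775
  C_33 = (0.90)(0.90) − (-0.10)(-0.35) = 0.7750
det(I−A) = Σ_j (I−A)_1j·C_1j = (0.90)(0.7075) + (-0.10)(0.3925) + (-0.15)(0.4225) = 0.534125
adj(I−A) = Cᵀ =
  [ 0.7075   0.0875   0.1600]
  [ 0.3925   0.6525   0.2775]
  [ 0.4225   0.0900   0.7750]
(I − A)⁻¹ = adj(I−A) / det(I−A) ≈
  [   1.3246     0.1638     0.2996]
  [   0.7348     1.2216     0.5195]
  [   0.7910     0.1685     1.4510]
Δx = (I − A)⁻¹ Δd with Δd having -60 in the Sector 3 component and 0 elsewhere.
So Δx_3 = L_33 · (-60), where L_33 = adj(I−A)_33 / det(I−A) = 0.7750 / 0.534125.
Δx_3 = 0.7750 × (-60) / 0.534125 = -46.50 / 0.534125 ≈ -87.06.

Δx_3 = -87.06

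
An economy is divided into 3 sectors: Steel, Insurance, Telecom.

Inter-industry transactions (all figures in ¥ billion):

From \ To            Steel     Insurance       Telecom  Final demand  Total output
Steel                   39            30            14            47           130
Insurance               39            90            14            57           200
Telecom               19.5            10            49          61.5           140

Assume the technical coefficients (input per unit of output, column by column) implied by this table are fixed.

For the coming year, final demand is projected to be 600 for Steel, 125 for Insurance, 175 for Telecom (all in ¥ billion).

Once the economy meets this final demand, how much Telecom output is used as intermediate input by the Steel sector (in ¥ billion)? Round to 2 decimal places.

Technical coefficients a_ij = z_ij / X_j:
  a_SS = 39/130 = 0.30, a_IS = 39/130 = 0.30, a_TS = 19.5/130 = 0.15
  a_SI = 30/200 = 0.15, a_II = 90/200 = 0.45, a_TI = 10/200 = 0.05
  a_ST = 14/140 = 0.10, a_IT = 14/140 = 0.10, a_TT = 49/140 = 0.35
I − A =
  [   0.70    -0.15    -0.10]
  [  -0.30     0.55    -0.10]
  [  -0.15    -0.05     0.65]
Cofactors of I−A, C_ij = (−1)^(i+j)·(minor ij) (rows/columns in the sector order above):
  C_11 = (0.55)(0.65) − (-0.10)(-0.05) = 0.3525
  C_12 = −[(-0.30)(0.65) − (-0.10)(-0.15)] = 0.2100
  C_13 = (-0.30)(-0.05) − (0.55)(-0.15) = 0.0975
  C_21 = −[(-0.15)(0.65) − (-0.10)(-0.05)] = 0.1025
  C_22 = (0.70)(0.65) − (-0.10)(-0.15) = 0.4400
  C_23 = −[(0.70)(-0.05) − (-0.15)(-0.15)] = 0.0575
  C_31 = (-0.15)(-0.10) − (-0.10)(0.55) = 0.0700
  C_32 = −[(0.70)(-0.10) − (-0.10)(-0.30)] = 0.1000
  C_33 = (0.70)(0.55) − (-0.15)(-0.30) = 0.3400
det(I−A) = Σ_j (I−A)_1j·C_1j = (0.70)(0.3525) + (-0.15)(0.2100) + (-0.10)(0.0975) = 0.2055
adj(I−A) = Cᵀ =
  [ 0.3525   0.1025   0.0700]
  [ 0.2100   0.4400   0.1000]
  [ 0.0975   0.0575   0.3400]
(I − A)⁻¹ = adj(I−A) / det(I−A) ≈
  [   1.7153     0.4988     0.3406]
  [   1.0219     2.1411     0.4866]
  [   0.4745     0.2798     1.6545]
First solve x = (I − A)⁻¹ d = adj(I−A)·d / det(I−A); in particular x_S = (0.3525·600 + 0.1025·125 + 0.0700·175) / 0.2055 = 236.5625 / 0.2055 ≈ 1151.1557.
Intermediate flow from T to S: z_TS = a_TS · x_S = 0.15 × 236.5625 / 0.2055 = 35.484375 / 0.2055 ≈ 172.67.

z_TS = 172.67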